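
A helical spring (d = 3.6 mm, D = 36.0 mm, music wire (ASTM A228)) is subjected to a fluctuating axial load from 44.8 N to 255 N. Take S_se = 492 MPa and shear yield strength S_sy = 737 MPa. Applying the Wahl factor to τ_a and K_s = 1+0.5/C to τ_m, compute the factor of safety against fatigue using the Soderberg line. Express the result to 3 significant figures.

C = D/d = 36.0/3.6 = 10.0000; K_W = (4C−1)/(4C−4)+0.615/C = 1.1448; K_s = 1+0.5/C = 1.0500
F_a = (F_max−F_min)/2 = 105.1 N; F_m = (F_max+F_min)/2 = 149.9 N
τ_a = K_W·8F_aD/(πd³) = 1.1448 × 206.51 = 236.42 MPa
τ_m = K_s·8F_mD/(πd³) = 1.0500 × 294.53 = 309.26 MPa
Soderberg: 1/n_f = τ_a/S_se + τ_m/S_sy = 236.42/492 + 309.26/737 = 0.48052 + 0.41962 = 0.90015
n_f = 1/0.90015 = 1.111

1.11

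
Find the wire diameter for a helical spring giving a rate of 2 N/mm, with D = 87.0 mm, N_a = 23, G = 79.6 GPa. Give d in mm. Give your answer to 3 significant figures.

7.43 mm

d = (8D³N_a·k / G)^(1/4) = (8·87.0³·23·2 / (79.6×10³))^0.25
  = (3044.3)^0.25 = 7.4280 mm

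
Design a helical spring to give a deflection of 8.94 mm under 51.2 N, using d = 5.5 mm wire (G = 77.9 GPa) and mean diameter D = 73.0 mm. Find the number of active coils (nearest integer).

4

Required rate k = F/δ = 51.2/8.94 = 5.7271 N/mm
N_a = Gd⁴/(8D³k) = (77.9×10³ × 5.5⁴)/(8 × 73.0³ × 5.7271)
    = 7.12834e+07 / 1.78234e+07 = 3.999 → 4 coils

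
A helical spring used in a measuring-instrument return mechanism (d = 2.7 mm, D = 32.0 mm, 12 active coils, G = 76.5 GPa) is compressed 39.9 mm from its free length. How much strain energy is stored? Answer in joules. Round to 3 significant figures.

k = Gd⁴/(8D³N_a) = (76.5×10³)(2.7⁴)/(8·32.0³·12) = 1.2924 N/mm
U = ½kδ² = 0.5 × 1.2924 × 39.9² = 1028.8 N·mm = 1.0288 J

1.03 J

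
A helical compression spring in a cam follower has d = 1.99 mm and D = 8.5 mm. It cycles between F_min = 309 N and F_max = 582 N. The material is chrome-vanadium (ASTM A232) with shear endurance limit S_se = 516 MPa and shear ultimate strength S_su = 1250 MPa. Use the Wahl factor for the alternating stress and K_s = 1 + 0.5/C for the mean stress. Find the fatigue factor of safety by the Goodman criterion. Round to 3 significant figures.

C = D/d = 8.5/1.99 = 4.2714; K_W = (4C−1)/(4C−4)+0.615/C = 1.3732; K_s = 1+0.5/C = 1.1171
F_a = (F_max−F_min)/2 = 136.5 N; F_m = (F_max+F_min)/2 = 445.5 N
τ_a = K_W·8F_aD/(πd³) = 1.3732 × 374.91 = 514.85 MPa
τ_m = K_s·8F_mD/(πd³) = 1.1171 × 1223.6 = 1366.9 MPa
Goodman: 1/n_f = τ_a/S_se + τ_m/S_su = 514.85/516 + 1366.9/1250 = 0.99777 + 1.09349 = 2.0913
n_f = 1/2.0913 = 0.4782

0.478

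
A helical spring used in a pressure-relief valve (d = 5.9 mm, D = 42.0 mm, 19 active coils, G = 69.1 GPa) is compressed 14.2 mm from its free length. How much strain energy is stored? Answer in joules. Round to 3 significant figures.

0.750 J

k = Gd⁴/(8D³N_a) = (69.1×10³)(5.9⁴)/(8·42.0³·19) = 7.4352 N/mm
U = ½kδ² = 0.5 × 7.4352 × 14.2² = 749.62 N·mm = 0.74962 J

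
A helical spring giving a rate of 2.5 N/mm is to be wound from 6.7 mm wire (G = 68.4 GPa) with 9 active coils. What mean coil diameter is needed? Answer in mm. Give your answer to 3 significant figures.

D = (Gd⁴/(8N_a·k))^(1/3) = (68.4×10³·6.7⁴/(8·9·2.5))^(1/3)
  = (765743)^(1/3) = 91.4873 mm

91.5 mm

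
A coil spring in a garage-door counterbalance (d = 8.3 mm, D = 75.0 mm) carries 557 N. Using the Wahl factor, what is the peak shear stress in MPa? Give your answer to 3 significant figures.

Spring index C = D/d = 75.0/8.3 = 9.0361
K_W = (4C−1)/(4C−4) + 0.615/C = 35.145/32.145 + 0.0681 = 1.1614
τ₀ = 8FD/(πd³) = 8·557·75.0/(π·8.3³) = 334200/1796.3 = 186.05 MPa
τ_max = K·τ₀ = 1.1614 × 186.05 = 216.07 MPa

216 MPa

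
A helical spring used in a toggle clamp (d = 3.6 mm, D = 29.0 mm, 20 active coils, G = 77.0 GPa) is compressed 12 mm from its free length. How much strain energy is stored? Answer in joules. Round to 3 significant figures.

k = Gd⁴/(8D³N_a) = (77.0×10³)(3.6⁴)/(8·29.0³·20) = 3.3143 N/mm
U = ½kδ² = 0.5 × 3.3143 × 12² = 238.63 N·mm = 0.23863 J

0.239 J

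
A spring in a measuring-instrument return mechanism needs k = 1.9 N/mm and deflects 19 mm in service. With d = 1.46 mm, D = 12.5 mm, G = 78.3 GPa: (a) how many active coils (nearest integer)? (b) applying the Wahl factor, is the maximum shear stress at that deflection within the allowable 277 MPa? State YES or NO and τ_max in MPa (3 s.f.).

N_a = Gd⁴/(8D³k) = (78.3×10³)(1.46⁴)/(8·12.5³·1.9) = 11.98 → N_a = 12
Actual rate k = Gd⁴/(8D³·12) = 1.8975 N/mm
Working load F = kδ = 1.8975·19 = 36.052 N
C = 12.5/1.46 = 8.5616; K_W = (4C−1)/(4C−4)+0.615/C = 1.1710
τ_max = K_W·8FD/(πd³) = 1.1710·368.74 = 431.8 MPa
τ_max > 277 MPa → exceeds allowable

(a) 12 coils; (b) NO, τ_max = 432 MPa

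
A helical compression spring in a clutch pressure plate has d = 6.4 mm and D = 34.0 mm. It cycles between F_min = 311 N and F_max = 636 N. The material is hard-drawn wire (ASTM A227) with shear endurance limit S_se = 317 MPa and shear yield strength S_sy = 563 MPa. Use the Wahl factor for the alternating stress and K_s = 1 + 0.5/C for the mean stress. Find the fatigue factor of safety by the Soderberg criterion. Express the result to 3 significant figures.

C = D/d = 34.0/6.4 = 5.3125; K_W = (4C−1)/(4C−4)+0.615/C = 1.2897; K_s = 1+0.5/C = 1.0941
F_a = (F_max−F_min)/2 = 162.5 N; F_m = (F_max+F_min)/2 = 473.5 N
τ_a = K_W·8F_aD/(πd³) = 1.2897 × 53.67 = 69.217 MPa
τ_m = K_s·8F_mD/(πd³) = 1.0941 × 156.39 = 171.11 MPa
Soderberg: 1/n_f = τ_a/S_se + τ_m/S_sy = 69.217/317 + 171.11/563 = 0.21835 + 0.30392 = 0.52227
n_f = 1/0.52227 = 1.915

1.91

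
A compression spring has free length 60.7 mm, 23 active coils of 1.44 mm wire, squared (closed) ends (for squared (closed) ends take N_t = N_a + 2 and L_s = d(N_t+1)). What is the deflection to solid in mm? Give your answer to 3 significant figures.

N_t = 25; L_s = 1.44·26 = 37.44 mm
δ_solid = L₀ − L_s = 60.7 − 37.44 = 23.26 mm

23.3 mm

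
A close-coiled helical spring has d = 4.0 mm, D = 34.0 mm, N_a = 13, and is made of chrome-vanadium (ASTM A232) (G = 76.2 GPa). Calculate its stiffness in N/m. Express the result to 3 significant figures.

4770 N/m

k = Gd⁴/(8D³N_a) = (76.2×10³ × 4.0⁴) / (8 × 34.0³ × 13)
  = 1.95072e+07 / 4.08762e+06 = 4.7723 N/mm = 4772.3 N/m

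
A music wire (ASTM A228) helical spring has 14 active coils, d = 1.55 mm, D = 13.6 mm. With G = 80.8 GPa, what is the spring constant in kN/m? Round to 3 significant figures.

k = Gd⁴/(8D³N_a) = (80.8×10³ × 1.55⁴) / (8 × 13.6³ × 14)
  = 466378 / 281731 = 1.6554 N/mm

1.66 kN/m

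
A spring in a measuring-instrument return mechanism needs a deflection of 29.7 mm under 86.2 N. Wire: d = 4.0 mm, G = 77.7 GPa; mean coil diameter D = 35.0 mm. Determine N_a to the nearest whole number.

Required rate k = F/δ = 86.2/29.7 = 2.9024 N/mm
N_a = Gd⁴/(8D³k) = (77.7×10³ × 4.0⁴)/(8 × 35.0³ × 2.9024)
    = 1.98912e+07 / 995508 = 19.98 → 20 coils

20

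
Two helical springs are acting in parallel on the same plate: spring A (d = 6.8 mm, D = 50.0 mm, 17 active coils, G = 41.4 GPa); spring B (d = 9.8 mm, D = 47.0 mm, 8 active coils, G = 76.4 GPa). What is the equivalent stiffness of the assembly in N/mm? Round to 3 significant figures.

k_A = Gd⁴/(8D³N_a) = (41.4×10³)(6.8⁴)/(8·50.0³·17) = 5.207 N/mm
k_B = Gd⁴/(8D³N_a) = (76.4×10³)(9.8⁴)/(8·47.0³·8) = 106.05 N/mm
Parallel: k_eq = 5.207 + 106.05 = 111.26 N/mm

111 N/mm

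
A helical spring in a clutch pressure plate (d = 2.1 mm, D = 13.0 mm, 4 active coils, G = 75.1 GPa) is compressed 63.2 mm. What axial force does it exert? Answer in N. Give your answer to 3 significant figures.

1310 N

k = Gd⁴/(8D³N_a) = (75.1×10³)(2.1⁴)/(8·13.0³·4) = 20.775 N/mm
F = k·δ = 20.775 × 63.2 = 1313 N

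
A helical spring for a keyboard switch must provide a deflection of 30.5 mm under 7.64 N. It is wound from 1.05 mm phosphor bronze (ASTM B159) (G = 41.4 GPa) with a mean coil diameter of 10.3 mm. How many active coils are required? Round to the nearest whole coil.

23

Required rate k = F/δ = 7.64/30.5 = 0.25049 N/mm
N_a = Gd⁴/(8D³k) = (41.4×10³ × 1.05⁴)/(8 × 10.3³ × 0.25049)
    = 50322 / 2189.75 = 22.98 → 23 coils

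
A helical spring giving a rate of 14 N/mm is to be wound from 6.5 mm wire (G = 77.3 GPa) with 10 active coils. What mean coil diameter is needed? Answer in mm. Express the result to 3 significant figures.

D = (Gd⁴/(8N_a·k))^(1/3) = (77.3×10³·6.5⁴/(8·10·14))^(1/3)
  = (123201)^(1/3) = 49.7590 mm

49.8 mm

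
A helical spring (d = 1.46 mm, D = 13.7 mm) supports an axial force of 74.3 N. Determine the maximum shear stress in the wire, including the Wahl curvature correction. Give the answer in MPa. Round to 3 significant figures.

Spring index C = D/d = 13.7/1.46 = 9.3836
K_W = (4C−1)/(4C−4) + 0.615/C = 36.534/33.534 + 0.0655 = 1.1550
τ₀ = 8FD/(πd³) = 8·74.3·13.7/(π·1.46³) = 8143.28/9.7771 = 832.9 MPa
τ_max = K·τ₀ = 1.1550 × 832.9 = 962 MPa

962 MPa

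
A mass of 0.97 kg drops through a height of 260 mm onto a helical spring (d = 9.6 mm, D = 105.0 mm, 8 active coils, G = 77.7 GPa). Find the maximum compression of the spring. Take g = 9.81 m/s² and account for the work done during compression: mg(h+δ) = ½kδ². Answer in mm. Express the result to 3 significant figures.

24.7 mm

k = Gd⁴/(8D³N_a) = (77.7×10³)(9.6⁴)/(8·105.0³·8) = 8.9075 N/mm
W = mg = 0.97 × 9.81 = 9.5157 N
½kδ² − Wδ − Wh = 0 → δ = (W + √(W² + 2kWh))/k
δ = (9.5157 + √(90.549 + 44076))/8.9075 = (9.5157 + 210.16)/8.9075 = 24.662 mm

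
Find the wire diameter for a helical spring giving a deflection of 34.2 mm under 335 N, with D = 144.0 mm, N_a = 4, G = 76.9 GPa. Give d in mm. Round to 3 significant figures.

Required rate k = F/δ = 335/34.2 = 9.7953 N/mm
d = (8D³N_a·k / G)^(1/4) = (8·144.0³·4·9.7953 / (76.9×10³))^0.25
  = (12171)^0.25 = 10.5035 mm

10.5 mm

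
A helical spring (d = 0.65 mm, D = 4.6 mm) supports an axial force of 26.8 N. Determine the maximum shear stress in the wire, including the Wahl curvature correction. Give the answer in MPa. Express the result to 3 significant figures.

1380 MPa

Spring index C = D/d = 4.6/0.65 = 7.0769
K_W = (4C−1)/(4C−4) + 0.615/C = 27.308/24.308 + 0.0869 = 1.2103
τ₀ = 8FD/(πd³) = 8·26.8·4.6/(π·0.65³) = 986.24/0.86276 = 1143.1 MPa
τ_max = K·τ₀ = 1.2103 × 1143.1 = 1383.5 MPa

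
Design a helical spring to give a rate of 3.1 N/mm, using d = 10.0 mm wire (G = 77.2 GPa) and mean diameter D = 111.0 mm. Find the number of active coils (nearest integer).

23

N_a = Gd⁴/(8D³k) = (77.2×10³ × 10.0⁴)/(8 × 111.0³ × 3.1)
    = 7.72e+08 / 3.39172e+07 = 22.76 → 23 coils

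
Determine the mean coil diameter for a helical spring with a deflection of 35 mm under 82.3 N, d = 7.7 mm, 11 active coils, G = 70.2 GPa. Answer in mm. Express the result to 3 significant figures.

106 mm

Required rate k = F/δ = 82.3/35 = 2.3514 N/mm
D = (Gd⁴/(8N_a·k))^(1/3) = (70.2×10³·7.7⁴/(8·11·2.3514))^(1/3)
  = (1.19257e+06)^(1/3) = 106.0462 mm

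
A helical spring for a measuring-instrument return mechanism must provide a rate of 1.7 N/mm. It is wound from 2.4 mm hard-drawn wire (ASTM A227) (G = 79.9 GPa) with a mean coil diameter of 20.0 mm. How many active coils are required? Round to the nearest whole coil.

N_a = Gd⁴/(8D³k) = (79.9×10³ × 2.4⁴)/(8 × 20.0³ × 1.7)
    = 2.65089e+06 / 108800 = 24.36 → 24 coils

24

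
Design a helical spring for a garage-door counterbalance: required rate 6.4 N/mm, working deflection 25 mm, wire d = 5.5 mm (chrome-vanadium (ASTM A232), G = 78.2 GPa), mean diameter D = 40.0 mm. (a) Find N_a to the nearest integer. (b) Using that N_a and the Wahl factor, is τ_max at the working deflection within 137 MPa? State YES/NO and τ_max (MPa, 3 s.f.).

N_a = Gd⁴/(8D³k) = (78.2×10³)(5.5⁴)/(8·40.0³·6.4) = 21.84 → N_a = 22
Actual rate k = Gd⁴/(8D³·22) = 6.3528 N/mm
Working load F = kδ = 6.3528·25 = 158.82 N
C = 40.0/5.5 = 7.2727; K_W = (4C−1)/(4C−4)+0.615/C = 1.2041
τ_max = K_W·8FD/(πd³) = 1.2041·97.234 = 117.08 MPa
τ_max ≤ 137 MPa → acceptable

(a) 22 coils; (b) YES, τ_max = 117 MPa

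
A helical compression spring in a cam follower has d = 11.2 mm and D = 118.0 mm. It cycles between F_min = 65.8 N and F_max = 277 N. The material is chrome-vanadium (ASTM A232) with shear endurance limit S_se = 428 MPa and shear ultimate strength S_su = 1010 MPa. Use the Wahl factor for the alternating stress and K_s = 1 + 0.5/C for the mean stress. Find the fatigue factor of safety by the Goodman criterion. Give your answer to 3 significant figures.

10.2

C = D/d = 118.0/11.2 = 10.5357; K_W = (4C−1)/(4C−4)+0.615/C = 1.1370; K_s = 1+0.5/C = 1.0475
F_a = (F_max−F_min)/2 = 105.6 N; F_m = (F_max+F_min)/2 = 171.4 N
τ_a = K_W·8F_aD/(πd³) = 1.1370 × 22.586 = 25.68 MPa
τ_m = K_s·8F_mD/(πd³) = 1.0475 × 36.659 = 38.399 MPa
Goodman: 1/n_f = τ_a/S_se + τ_m/S_su = 25.68/428 + 38.399/1010 = 0.06000 + 0.03802 = 0.098019
n_f = 1/0.098019 = 10.2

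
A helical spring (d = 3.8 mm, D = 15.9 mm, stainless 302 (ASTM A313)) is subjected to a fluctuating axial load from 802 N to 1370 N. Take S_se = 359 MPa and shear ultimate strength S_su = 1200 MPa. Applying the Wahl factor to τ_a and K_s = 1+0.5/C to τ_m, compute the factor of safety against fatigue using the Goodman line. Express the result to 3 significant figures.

0.643

C = D/d = 15.9/3.8 = 4.1842; K_W = (4C−1)/(4C−4)+0.615/C = 1.3825; K_s = 1+0.5/C = 1.1195
F_a = (F_max−F_min)/2 = 284 N; F_m = (F_max+F_min)/2 = 1086 N
τ_a = K_W·8F_aD/(πd³) = 1.3825 × 209.56 = 289.72 MPa
τ_m = K_s·8F_mD/(πd³) = 1.1195 × 801.34 = 897.1 MPa
Goodman: 1/n_f = τ_a/S_se + τ_m/S_su = 289.72/359 + 897.1/1200 = 0.80701 + 0.74758 = 1.5546
n_f = 1/1.5546 = 0.6433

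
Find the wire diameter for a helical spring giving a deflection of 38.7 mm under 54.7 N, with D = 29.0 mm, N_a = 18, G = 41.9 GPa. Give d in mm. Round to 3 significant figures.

3.30 mm

Required rate k = F/δ = 54.7/38.7 = 1.4134 N/mm
d = (8D³N_a·k / G)^(1/4) = (8·29.0³·18·1.4134 / (41.9×10³))^0.25
  = (118.47)^0.25 = 3.2992 mm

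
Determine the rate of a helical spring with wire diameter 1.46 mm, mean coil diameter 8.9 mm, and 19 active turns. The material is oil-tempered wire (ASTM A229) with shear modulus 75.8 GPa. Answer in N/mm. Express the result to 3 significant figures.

k = Gd⁴/(8D³N_a) = (75.8×10³ × 1.46⁴) / (8 × 8.9³ × 19)
  = 344414 / 107155 = 3.2142 N/mm

3.21 N/mm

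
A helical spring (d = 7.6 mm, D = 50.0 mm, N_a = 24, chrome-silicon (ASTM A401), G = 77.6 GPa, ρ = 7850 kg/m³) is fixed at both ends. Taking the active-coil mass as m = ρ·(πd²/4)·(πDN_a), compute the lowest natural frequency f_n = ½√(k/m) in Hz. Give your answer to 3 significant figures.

44.8 Hz

k = Gd⁴/(8D³N_a) = (77.6×10³)(7.6⁴)/(8·50.0³·24) = 10.787 N/mm = 10787 N/m
Wire length L = πDN_a = π·50.0·24 = 3769.9 mm
m = ρ·(πd²/4)·L = 7850 × 45.365×10⁻⁶ m² × 3.7699 m = 1.3425 kg
f_n = ½√(k/m) = 0.5·√(10787/1.3425) = 0.5·√(8035) = 44.819 Hz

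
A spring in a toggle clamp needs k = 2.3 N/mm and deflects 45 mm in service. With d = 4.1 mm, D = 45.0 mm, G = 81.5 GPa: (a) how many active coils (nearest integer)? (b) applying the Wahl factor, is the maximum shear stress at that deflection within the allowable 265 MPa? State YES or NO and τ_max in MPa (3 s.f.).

N_a = Gd⁴/(8D³k) = (81.5×10³)(4.1⁴)/(8·45.0³·2.3) = 13.74 → N_a = 14
Actual rate k = Gd⁴/(8D³·14) = 2.2565 N/mm
Working load F = kδ = 2.2565·45 = 101.54 N
C = 45.0/4.1 = 10.9756; K_W = (4C−1)/(4C−4)+0.615/C = 1.1312
τ_max = K_W·8FD/(πd³) = 1.1312·168.83 = 190.98 MPa
τ_max ≤ 265 MPa → acceptable

(a) 14 coils; (b) YES, τ_max = 191 MPa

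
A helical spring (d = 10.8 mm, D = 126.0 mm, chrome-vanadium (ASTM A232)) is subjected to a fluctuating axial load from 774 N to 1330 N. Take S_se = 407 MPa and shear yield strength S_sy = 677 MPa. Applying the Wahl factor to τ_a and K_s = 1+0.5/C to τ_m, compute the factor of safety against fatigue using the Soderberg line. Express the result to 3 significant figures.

C = D/d = 126.0/10.8 = 11.6667; K_W = (4C−1)/(4C−4)+0.615/C = 1.1230; K_s = 1+0.5/C = 1.0429
F_a = (F_max−F_min)/2 = 278 N; F_m = (F_max+F_min)/2 = 1052 N
τ_a = K_W·8F_aD/(πd³) = 1.1230 × 70.808 = 79.52 MPa
τ_m = K_s·8F_mD/(πd³) = 1.0429 × 267.95 = 279.43 MPa
Soderberg: 1/n_f = τ_a/S_se + τ_m/S_sy = 79.52/407 + 279.43/677 = 0.19538 + 0.41275 = 0.60813
n_f = 1/0.60813 = 1.644

1.64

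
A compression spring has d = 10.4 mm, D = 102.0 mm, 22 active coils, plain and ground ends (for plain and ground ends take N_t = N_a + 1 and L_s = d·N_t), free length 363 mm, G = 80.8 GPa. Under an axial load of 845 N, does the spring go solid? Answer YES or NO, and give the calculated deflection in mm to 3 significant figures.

YES, δ = 167 mm

k = Gd⁴/(8D³N_a) = (80.8×10³)(10.4⁴)/(8·102.0³·22) = 5.0609 N/mm
N_t = 23; L_s = 10.4·23 = 239.2 mm; δ_solid = L₀ − L_s = 363 − 239.2 = 123.8 mm
δ = F/k = 845/5.0609 = 166.96 mm
δ ≥ δ_solid → spring goes solid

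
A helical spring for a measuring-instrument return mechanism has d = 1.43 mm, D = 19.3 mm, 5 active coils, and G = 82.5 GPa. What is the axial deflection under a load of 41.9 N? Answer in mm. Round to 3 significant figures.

k = Gd⁴/(8D³N_a) = (82.5×10³)(1.43⁴)/(8·19.3³·5) = 1.1997 N/mm
δ = F/k = 41.9 / 1.1997 = 34.926 mm

34.9 mm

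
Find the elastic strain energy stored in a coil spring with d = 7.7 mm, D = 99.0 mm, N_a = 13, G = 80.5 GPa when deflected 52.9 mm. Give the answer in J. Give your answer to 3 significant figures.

k = Gd⁴/(8D³N_a) = (80.5×10³)(7.7⁴)/(8·99.0³·13) = 2.8043 N/mm
U = ½kδ² = 0.5 × 2.8043 × 52.9² = 3923.7 N·mm = 3.9237 J

3.92 J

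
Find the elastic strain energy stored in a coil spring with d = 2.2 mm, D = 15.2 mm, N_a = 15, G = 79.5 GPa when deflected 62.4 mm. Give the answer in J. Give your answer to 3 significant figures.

8.60 J

k = Gd⁴/(8D³N_a) = (79.5×10³)(2.2⁴)/(8·15.2³·15) = 4.4192 N/mm
U = ½kδ² = 0.5 × 4.4192 × 62.4² = 8603.7 N·mm = 8.6037 J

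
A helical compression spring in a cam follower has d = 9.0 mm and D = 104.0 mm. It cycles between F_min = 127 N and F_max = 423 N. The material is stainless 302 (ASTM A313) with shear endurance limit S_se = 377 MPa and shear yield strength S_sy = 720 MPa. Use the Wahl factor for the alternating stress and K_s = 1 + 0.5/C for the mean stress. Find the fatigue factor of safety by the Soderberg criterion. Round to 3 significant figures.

3.28

C = D/d = 104.0/9.0 = 11.5556; K_W = (4C−1)/(4C−4)+0.615/C = 1.1243; K_s = 1+0.5/C = 1.0433
F_a = (F_max−F_min)/2 = 148 N; F_m = (F_max+F_min)/2 = 275 N
τ_a = K_W·8F_aD/(πd³) = 1.1243 × 53.766 = 60.448 MPa
τ_m = K_s·8F_mD/(πd³) = 1.0433 × 99.903 = 104.23 MPa
Soderberg: 1/n_f = τ_a/S_se + τ_m/S_sy = 60.448/377 + 104.23/720 = 0.16034 + 0.14476 = 0.3051
n_f = 1/0.3051 = 3.278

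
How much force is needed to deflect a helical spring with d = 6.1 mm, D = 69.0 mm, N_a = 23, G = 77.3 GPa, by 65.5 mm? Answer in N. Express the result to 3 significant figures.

116 N

k = Gd⁴/(8D³N_a) = (77.3×10³)(6.1⁴)/(8·69.0³·23) = 1.7707 N/mm
F = k·δ = 1.7707 × 65.5 = 115.98 N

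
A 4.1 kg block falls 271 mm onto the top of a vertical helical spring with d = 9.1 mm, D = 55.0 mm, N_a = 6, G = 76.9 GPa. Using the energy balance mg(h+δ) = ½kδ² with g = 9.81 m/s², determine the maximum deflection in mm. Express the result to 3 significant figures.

18.8 mm

k = Gd⁴/(8D³N_a) = (76.9×10³)(9.1⁴)/(8·55.0³·6) = 66.033 N/mm
W = mg = 4.1 × 9.81 = 40.221 N
½kδ² − Wδ − Wh = 0 → δ = (W + √(W² + 2kWh))/k
δ = (40.221 + √(1617.7 + 1.43951e+06))/66.033 = (40.221 + 1200.5)/66.033 = 18.789 mm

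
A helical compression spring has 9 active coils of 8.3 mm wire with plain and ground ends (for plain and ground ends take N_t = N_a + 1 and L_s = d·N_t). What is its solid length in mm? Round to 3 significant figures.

83.0 mm

plain and ground ends: N_t = N_a + 1 = 9 + 1 = 10
L_s = d·N_t = 8.3 × 10 = 83 mm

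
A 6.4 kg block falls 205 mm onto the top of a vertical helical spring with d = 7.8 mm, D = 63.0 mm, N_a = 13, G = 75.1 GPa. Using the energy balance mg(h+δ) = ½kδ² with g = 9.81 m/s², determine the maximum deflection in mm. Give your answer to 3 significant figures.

55.3 mm

k = Gd⁴/(8D³N_a) = (75.1×10³)(7.8⁴)/(8·63.0³·13) = 10.69 N/mm
W = mg = 6.4 × 9.81 = 62.784 N
½kδ² − Wδ − Wh = 0 → δ = (W + √(W² + 2kWh))/k
δ = (62.784 + √(3941.8 + 275167))/10.69 = (62.784 + 528.31)/10.69 = 55.296 mm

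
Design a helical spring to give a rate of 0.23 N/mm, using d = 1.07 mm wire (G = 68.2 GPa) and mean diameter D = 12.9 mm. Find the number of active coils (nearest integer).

23

N_a = Gd⁴/(8D³k) = (68.2×10³ × 1.07⁴)/(8 × 12.9³ × 0.23)
    = 89396.3 / 3949.91 = 22.63 → 23 coils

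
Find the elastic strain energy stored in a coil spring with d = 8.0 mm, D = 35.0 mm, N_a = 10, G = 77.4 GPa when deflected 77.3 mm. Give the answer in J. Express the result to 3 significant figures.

276 J

k = Gd⁴/(8D³N_a) = (77.4×10³)(8.0⁴)/(8·35.0³·10) = 92.429 N/mm
U = ½kδ² = 0.5 × 92.429 × 77.3² = 2.7614e+05 N·mm = 276.14 J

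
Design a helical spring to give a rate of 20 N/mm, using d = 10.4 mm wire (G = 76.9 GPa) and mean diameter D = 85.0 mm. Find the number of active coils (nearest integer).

N_a = Gd⁴/(8D³k) = (76.9×10³ × 10.4⁴)/(8 × 85.0³ × 20)
    = 8.99621e+08 / 9.826e+07 = 9.156 → 9 coils

9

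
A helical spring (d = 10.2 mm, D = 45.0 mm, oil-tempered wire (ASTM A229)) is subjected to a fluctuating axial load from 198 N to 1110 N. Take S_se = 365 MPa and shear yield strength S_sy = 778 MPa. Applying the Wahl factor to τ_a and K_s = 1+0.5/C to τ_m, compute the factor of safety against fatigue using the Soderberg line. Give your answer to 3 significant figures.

3.52

C = D/d = 45.0/10.2 = 4.4118; K_W = (4C−1)/(4C−4)+0.615/C = 1.3592; K_s = 1+0.5/C = 1.1133
F_a = (F_max−F_min)/2 = 456 N; F_m = (F_max+F_min)/2 = 654 N
τ_a = K_W·8F_aD/(πd³) = 1.3592 × 49.24 = 66.928 MPa
τ_m = K_s·8F_mD/(πd³) = 1.1133 × 70.62 = 78.624 MPa
Soderberg: 1/n_f = τ_a/S_se + τ_m/S_sy = 66.928/365 + 78.624/778 = 0.18336 + 0.10106 = 0.28442
n_f = 1/0.28442 = 3.516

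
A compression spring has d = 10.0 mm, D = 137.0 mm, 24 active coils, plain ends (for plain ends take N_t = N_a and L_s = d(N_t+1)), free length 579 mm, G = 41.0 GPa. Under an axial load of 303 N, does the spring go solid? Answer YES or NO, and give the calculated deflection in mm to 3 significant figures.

YES, δ = 365 mm

k = Gd⁴/(8D³N_a) = (41.0×10³)(10.0⁴)/(8·137.0³·24) = 0.83046 N/mm
N_t = 24; L_s = 10.0·25 = 250 mm; δ_solid = L₀ − L_s = 579 − 250 = 329 mm
δ = F/k = 303/0.83046 = 364.86 mm
δ ≥ δ_solid → spring goes solid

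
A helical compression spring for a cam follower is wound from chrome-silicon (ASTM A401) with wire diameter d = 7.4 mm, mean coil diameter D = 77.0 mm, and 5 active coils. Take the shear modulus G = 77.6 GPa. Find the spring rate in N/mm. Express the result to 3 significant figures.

12.7 N/mm

k = Gd⁴/(8D³N_a) = (77.6×10³ × 7.4⁴) / (8 × 77.0³ × 5)
  = 2.32696e+08 / 1.82613e+07 = 12.743 N/mm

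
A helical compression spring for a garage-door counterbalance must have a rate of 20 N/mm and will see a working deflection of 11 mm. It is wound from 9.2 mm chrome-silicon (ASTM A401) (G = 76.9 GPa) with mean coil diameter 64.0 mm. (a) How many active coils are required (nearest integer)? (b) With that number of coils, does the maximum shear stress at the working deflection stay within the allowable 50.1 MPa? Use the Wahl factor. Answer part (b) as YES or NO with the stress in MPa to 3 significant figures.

N_a = Gd⁴/(8D³k) = (76.9×10³)(9.2⁴)/(8·64.0³·20) = 13.13 → N_a = 13
Actual rate k = Gd⁴/(8D³·13) = 20.207 N/mm
Working load F = kδ = 20.207·11 = 222.28 N
C = 64.0/9.2 = 6.9565; K_W = (4C−1)/(4C−4)+0.615/C = 1.2143
τ_max = K_W·8FD/(πd³) = 1.2143·46.521 = 56.492 MPa
τ_max > 50.1 MPa → exceeds allowable

(a) 13 coils; (b) NO, τ_max = 56.5 MPa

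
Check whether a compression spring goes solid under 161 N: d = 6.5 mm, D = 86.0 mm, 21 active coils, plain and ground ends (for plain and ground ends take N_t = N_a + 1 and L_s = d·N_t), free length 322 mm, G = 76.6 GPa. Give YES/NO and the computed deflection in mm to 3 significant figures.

NO, δ = 126 mm

k = Gd⁴/(8D³N_a) = (76.6×10³)(6.5⁴)/(8·86.0³·21) = 1.2796 N/mm
N_t = 22; L_s = 6.5·22 = 143 mm; δ_solid = L₀ − L_s = 322 − 143 = 179 mm
δ = F/k = 161/1.2796 = 125.82 mm
δ < δ_solid → spring does not go solid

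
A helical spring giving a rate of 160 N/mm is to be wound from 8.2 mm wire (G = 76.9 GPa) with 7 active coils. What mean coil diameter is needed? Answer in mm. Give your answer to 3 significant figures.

D = (Gd⁴/(8N_a·k))^(1/3) = (76.9×10³·8.2⁴/(8·7·160))^(1/3)
  = (38803.8)^(1/3) = 33.8551 mm

33.9 mm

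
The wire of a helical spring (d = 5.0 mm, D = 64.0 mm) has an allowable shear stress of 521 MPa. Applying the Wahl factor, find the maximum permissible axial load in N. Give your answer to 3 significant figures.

C = D/d = 64.0/5.0 = 12.8000
K_W = (4C−1)/(4C−4) + 0.615/C = 50.200/47.200 + 0.0480 = 1.1116
τ_max = K·8FD/(πd³) → F_max = τ_allow·πd³/(8DK)
F_max = 521·π·5.0³/(8·64.0·1.1116) = 2.046e+05/569.14 = 359.48 N

359 N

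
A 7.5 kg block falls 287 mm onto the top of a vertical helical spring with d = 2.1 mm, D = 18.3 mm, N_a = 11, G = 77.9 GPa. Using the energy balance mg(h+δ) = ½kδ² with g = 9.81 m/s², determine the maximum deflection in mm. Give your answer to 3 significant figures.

k = Gd⁴/(8D³N_a) = (77.9×10³)(2.1⁴)/(8·18.3³·11) = 2.8092 N/mm
W = mg = 7.5 × 9.81 = 73.575 N
½kδ² − Wδ − Wh = 0 → δ = (W + √(W² + 2kWh))/k
δ = (73.575 + √(5413.3 + 118637))/2.8092 = (73.575 + 352.21)/2.8092 = 151.57 mm

152 mm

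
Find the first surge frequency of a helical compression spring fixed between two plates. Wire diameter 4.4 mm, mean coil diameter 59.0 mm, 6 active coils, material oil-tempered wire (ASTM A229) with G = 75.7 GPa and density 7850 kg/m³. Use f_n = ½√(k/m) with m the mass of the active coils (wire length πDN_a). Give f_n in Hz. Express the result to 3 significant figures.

k = Gd⁴/(8D³N_a) = (75.7×10³)(4.4⁴)/(8·59.0³·6) = 2.8781 N/mm = 2878.1 N/m
Wire length L = πDN_a = π·59.0·6 = 1112.1 mm
m = ρ·(πd²/4)·L = 7850 × 15.205×10⁻⁶ m² × 1.1121 m = 0.13274 kg
f_n = ½√(k/m) = 0.5·√(2878.1/0.13274) = 0.5·√(21682) = 73.623 Hz

73.6 Hz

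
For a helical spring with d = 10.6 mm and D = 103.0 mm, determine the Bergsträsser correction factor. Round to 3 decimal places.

C = D/d = 103.0/10.6 = 9.7170
K_B = (4C+2)/(4C−3) = 40.868/35.868 = 1.1394

1.139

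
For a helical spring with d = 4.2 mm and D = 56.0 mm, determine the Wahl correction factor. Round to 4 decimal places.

C = D/d = 56.0/4.2 = 13.3333
K_W = (4C−1)/(4C−4) + 0.615/C = 52.333/49.333 + 0.0461 = 1.1069

1.1069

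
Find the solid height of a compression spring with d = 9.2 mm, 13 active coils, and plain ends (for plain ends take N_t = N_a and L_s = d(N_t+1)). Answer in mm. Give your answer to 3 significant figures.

129 mm

plain ends: N_t = N_a = 13
L_s = d·(N_t+1) = 9.2 × 14 = 128.8 mm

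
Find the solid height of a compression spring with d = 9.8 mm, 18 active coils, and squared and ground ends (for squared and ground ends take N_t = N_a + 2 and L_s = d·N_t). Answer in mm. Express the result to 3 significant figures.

196 mm

squared and ground ends: N_t = N_a + 2 = 18 + 2 = 20
L_s = d·N_t = 9.8 × 20 = 196 mm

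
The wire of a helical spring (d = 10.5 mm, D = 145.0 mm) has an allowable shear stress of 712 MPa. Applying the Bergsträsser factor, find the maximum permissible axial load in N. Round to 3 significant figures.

C = D/d = 145.0/10.5 = 13.8095
K_B = (4C+2)/(4C−3) = 57.238/52.238 = 1.0957
τ_max = K·8FD/(πd³) → F_max = τ_allow·πd³/(8DK)
F_max = 712·π·10.5³/(8·145.0·1.0957) = 2.5894e+06/1271 = 2037.2 N

2040 N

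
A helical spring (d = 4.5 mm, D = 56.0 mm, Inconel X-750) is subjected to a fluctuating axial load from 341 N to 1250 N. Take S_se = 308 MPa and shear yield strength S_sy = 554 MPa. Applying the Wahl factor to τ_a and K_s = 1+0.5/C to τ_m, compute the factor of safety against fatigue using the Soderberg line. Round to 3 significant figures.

0.204

C = D/d = 56.0/4.5 = 12.4444; K_W = (4C−1)/(4C−4)+0.615/C = 1.1150; K_s = 1+0.5/C = 1.0402
F_a = (F_max−F_min)/2 = 454.5 N; F_m = (F_max+F_min)/2 = 795.5 N
τ_a = K_W·8F_aD/(πd³) = 1.1150 × 711.25 = 793.01 MPa
τ_m = K_s·8F_mD/(πd³) = 1.0402 × 1244.9 = 1294.9 MPa
Soderberg: 1/n_f = τ_a/S_se + τ_m/S_sy = 793.01/308 + 1294.9/554 = 2.57472 + 2.33738 = 4.9121
n_f = 1/4.9121 = 0.2036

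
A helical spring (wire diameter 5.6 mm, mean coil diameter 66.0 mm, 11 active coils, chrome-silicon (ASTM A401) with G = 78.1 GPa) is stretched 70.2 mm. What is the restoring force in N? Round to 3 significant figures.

213 N

k = Gd⁴/(8D³N_a) = (78.1×10³)(5.6⁴)/(8·66.0³·11) = 3.0359 N/mm
F = k·δ = 3.0359 × 70.2 = 213.12 N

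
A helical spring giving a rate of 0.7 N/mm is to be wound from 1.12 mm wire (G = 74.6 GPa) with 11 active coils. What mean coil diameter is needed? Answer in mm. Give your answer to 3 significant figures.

12.4 mm

D = (Gd⁴/(8N_a·k))^(1/3) = (74.6×10³·1.12⁴/(8·11·0.7))^(1/3)
  = (1905.59)^(1/3) = 12.3978 mm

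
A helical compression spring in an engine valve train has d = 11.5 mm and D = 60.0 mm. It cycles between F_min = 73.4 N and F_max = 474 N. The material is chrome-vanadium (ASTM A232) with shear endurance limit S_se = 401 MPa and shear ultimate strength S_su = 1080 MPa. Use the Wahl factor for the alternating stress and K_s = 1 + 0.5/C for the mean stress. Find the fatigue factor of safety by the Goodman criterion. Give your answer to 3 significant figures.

C = D/d = 60.0/11.5 = 5.2174; K_W = (4C−1)/(4C−4)+0.615/C = 1.2957; K_s = 1+0.5/C = 1.0958
F_a = (F_max−F_min)/2 = 200.3 N; F_m = (F_max+F_min)/2 = 273.7 N
τ_a = K_W·8F_aD/(πd³) = 1.2957 × 20.122 = 26.073 MPa
τ_m = K_s·8F_mD/(πd³) = 1.0958 × 27.496 = 30.131 MPa
Goodman: 1/n_f = τ_a/S_se + τ_m/S_su = 26.073/401 + 30.131/1080 = 0.06502 + 0.02790 = 0.092919
n_f = 1/0.092919 = 10.76

10.8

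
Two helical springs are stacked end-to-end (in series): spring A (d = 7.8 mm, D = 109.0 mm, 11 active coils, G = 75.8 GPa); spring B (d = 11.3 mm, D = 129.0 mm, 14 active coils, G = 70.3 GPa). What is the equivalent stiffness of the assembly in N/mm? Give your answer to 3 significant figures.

k_A = Gd⁴/(8D³N_a) = (75.8×10³)(7.8⁴)/(8·109.0³·11) = 2.462 N/mm
k_B = Gd⁴/(8D³N_a) = (70.3×10³)(11.3⁴)/(8·129.0³·14) = 4.7674 N/mm
Series: 1/k_eq = 1/2.462 + 1/4.7674 = 0.61593; k_eq = 1.6236 N/mm

1.62 N/mm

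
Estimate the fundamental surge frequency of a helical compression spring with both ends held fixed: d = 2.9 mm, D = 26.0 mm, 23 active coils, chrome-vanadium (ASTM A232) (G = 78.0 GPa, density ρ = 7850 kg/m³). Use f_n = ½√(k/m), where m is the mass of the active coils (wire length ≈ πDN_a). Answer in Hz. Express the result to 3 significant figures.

66.2 Hz

k = Gd⁴/(8D³N_a) = (78.0×10³)(2.9⁴)/(8·26.0³·23) = 1.7059 N/mm = 1705.9 N/m
Wire length L = πDN_a = π·26.0·23 = 1878.7 mm
m = ρ·(πd²/4)·L = 7850 × 6.6052×10⁻⁶ m² × 1.8787 m = 0.097411 kg
f_n = ½√(k/m) = 0.5·√(1705.9/0.097411) = 0.5·√(17512) = 66.167 Hz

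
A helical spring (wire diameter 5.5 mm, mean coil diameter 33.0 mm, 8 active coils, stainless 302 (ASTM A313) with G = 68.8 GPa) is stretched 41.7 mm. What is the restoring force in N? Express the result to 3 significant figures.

k = Gd⁴/(8D³N_a) = (68.8×10³)(5.5⁴)/(8·33.0³·8) = 27.373 N/mm
F = k·δ = 27.373 × 41.7 = 1141.4 N

1140 N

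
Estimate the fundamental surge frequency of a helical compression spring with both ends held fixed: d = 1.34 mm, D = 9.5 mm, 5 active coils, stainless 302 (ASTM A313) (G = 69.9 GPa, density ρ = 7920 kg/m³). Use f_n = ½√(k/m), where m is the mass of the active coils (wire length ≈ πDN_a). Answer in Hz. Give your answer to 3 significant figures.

993 Hz

k = Gd⁴/(8D³N_a) = (69.9×10³)(1.34⁴)/(8·9.5³·5) = 6.5715 N/mm = 6571.5 N/m
Wire length L = πDN_a = π·9.5·5 = 149.23 mm
m = ρ·(πd²/4)·L = 7920 × 1.4103×10⁻⁶ m² × 0.14923 m = 0.0016667 kg
f_n = ½√(k/m) = 0.5·√(6571.5/0.0016667) = 0.5·√(3.9427e+06) = 992.82 Hz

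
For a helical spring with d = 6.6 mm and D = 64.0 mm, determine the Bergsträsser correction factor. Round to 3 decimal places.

1.140

C = D/d = 64.0/6.6 = 9.6970
K_B = (4C+2)/(4C−3) = 40.788/35.788 = 1.1397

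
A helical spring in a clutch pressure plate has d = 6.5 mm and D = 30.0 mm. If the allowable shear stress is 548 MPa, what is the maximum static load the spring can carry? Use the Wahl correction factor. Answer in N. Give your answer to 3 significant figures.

1470 N

C = D/d = 30.0/6.5 = 4.6154
K_W = (4C−1)/(4C−4) + 0.615/C = 17.462/14.462 + 0.1333 = 1.3407
τ_max = K·8FD/(πd³) → F_max = τ_allow·πd³/(8DK)
F_max = 548·π·6.5³/(8·30.0·1.3407) = 4.7279e+05/321.77 = 1469.4 N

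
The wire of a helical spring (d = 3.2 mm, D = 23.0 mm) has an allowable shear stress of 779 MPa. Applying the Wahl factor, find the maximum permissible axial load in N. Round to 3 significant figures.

C = D/d = 23.0/3.2 = 7.1875
K_W = (4C−1)/(4C−4) + 0.615/C = 27.750/24.750 + 0.0856 = 1.2068
τ_max = K·8FD/(πd³) → F_max = τ_allow·πd³/(8DK)
F_max = 779·π·3.2³/(8·23.0·1.2068) = 80193/222.05 = 361.15 N

361 N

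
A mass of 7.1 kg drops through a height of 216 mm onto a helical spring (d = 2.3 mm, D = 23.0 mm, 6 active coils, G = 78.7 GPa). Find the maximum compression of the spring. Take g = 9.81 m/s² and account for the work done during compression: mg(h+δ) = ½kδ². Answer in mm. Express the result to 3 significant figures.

110 mm

k = Gd⁴/(8D³N_a) = (78.7×10³)(2.3⁴)/(8·23.0³·6) = 3.771 N/mm
W = mg = 7.1 × 9.81 = 69.651 N
½kδ² − Wδ − Wh = 0 → δ = (W + √(W² + 2kWh))/k
δ = (69.651 + √(4851.3 + 113468))/3.771 = (69.651 + 343.98)/3.771 = 109.68 mm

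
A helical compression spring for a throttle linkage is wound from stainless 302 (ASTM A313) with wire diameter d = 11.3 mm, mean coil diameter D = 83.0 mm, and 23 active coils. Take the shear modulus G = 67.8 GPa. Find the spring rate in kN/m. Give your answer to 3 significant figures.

10.5 kN/m

k = Gd⁴/(8D³N_a) = (67.8×10³ × 11.3⁴) / (8 × 83.0³ × 23)
  = 1.10546e+09 / 1.05209e+08 = 10.507 N/mm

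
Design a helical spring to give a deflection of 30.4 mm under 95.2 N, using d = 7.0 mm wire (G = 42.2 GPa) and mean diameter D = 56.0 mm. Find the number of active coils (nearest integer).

Required rate k = F/δ = 95.2/30.4 = 3.1316 N/mm
N_a = Gd⁴/(8D³k) = (42.2×10³ × 7.0⁴)/(8 × 56.0³ × 3.1316)
    = 1.01322e+08 / 4.39964e+06 = 23.03 → 23 coils

23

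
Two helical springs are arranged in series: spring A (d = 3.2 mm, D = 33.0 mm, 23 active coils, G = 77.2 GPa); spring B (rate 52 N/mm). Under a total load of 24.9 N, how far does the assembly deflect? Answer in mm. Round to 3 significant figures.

20.8 mm

k_A = Gd⁴/(8D³N_a) = (77.2×10³)(3.2⁴)/(8·33.0³·23) = 1.2242 N/mm
Series: 1/k_eq = 1/1.2242 + 1/52 = 0.83608; k_eq = 1.1961 N/mm
δ = F/k_eq = 24.9/1.1961 = 20.818 mm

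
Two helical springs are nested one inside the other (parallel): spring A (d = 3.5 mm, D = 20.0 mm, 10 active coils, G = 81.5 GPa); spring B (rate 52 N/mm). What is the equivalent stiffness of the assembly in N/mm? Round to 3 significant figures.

k_A = Gd⁴/(8D³N_a) = (81.5×10³)(3.5⁴)/(8·20.0³·10) = 19.11 N/mm
Parallel: k_eq = 19.11 + 52 = 71.11 N/mm

71.1 N/mm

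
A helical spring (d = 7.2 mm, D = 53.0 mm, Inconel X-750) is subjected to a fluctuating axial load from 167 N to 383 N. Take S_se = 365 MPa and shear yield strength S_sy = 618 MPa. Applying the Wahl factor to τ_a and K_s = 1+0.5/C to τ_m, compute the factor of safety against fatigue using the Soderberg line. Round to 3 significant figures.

3.33

C = D/d = 53.0/7.2 = 7.3611; K_W = (4C−1)/(4C−4)+0.615/C = 1.2015; K_s = 1+0.5/C = 1.0679
F_a = (F_max−F_min)/2 = 108 N; F_m = (F_max+F_min)/2 = 275 N
τ_a = K_W·8F_aD/(πd³) = 1.2015 × 39.052 = 46.919 MPa
τ_m = K_s·8F_mD/(πd³) = 1.0679 × 99.438 = 106.19 MPa
Soderberg: 1/n_f = τ_a/S_se + τ_m/S_sy = 46.919/365 + 106.19/618 = 0.12855 + 0.17183 = 0.30038
n_f = 1/0.30038 = 3.329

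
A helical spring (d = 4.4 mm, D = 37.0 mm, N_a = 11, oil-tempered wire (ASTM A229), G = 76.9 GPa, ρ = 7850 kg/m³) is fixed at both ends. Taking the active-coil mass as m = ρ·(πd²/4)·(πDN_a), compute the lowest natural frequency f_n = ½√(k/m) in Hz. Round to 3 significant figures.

103 Hz

k = Gd⁴/(8D³N_a) = (76.9×10³)(4.4⁴)/(8·37.0³·11) = 6.4662 N/mm = 6466.2 N/m
Wire length L = πDN_a = π·37.0·11 = 1278.6 mm
m = ρ·(πd²/4)·L = 7850 × 15.205×10⁻⁶ m² × 1.2786 m = 0.15262 kg
f_n = ½√(k/m) = 0.5·√(6466.2/0.15262) = 0.5·√(42368) = 102.92 Hz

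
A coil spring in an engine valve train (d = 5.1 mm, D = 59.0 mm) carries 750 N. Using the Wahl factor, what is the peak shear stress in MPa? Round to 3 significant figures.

Spring index C = D/d = 59.0/5.1 = 11.5686
K_W = (4C−1)/(4C−4) + 0.615/C = 45.275/42.275 + 0.0532 = 1.1241
τ₀ = 8FD/(πd³) = 8·750·59.0/(π·5.1³) = 354000/416.74 = 849.46 MPa
τ_max = K·τ₀ = 1.1241 × 849.46 = 954.9 MPa

955 MPa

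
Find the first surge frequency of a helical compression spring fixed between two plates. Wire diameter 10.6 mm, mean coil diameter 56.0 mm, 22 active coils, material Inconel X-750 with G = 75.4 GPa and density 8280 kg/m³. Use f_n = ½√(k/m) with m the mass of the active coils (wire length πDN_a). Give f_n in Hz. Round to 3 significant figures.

52.2 Hz

k = Gd⁴/(8D³N_a) = (75.4×10³)(10.6⁴)/(8·56.0³·22) = 30.798 N/mm = 30798 N/m
Wire length L = πDN_a = π·56.0·22 = 3870.4 mm
m = ρ·(πd²/4)·L = 8280 × 88.247×10⁻⁶ m² × 3.8704 m = 2.8281 kg
f_n = ½√(k/m) = 0.5·√(30798/2.8281) = 0.5·√(10890) = 52.177 Hz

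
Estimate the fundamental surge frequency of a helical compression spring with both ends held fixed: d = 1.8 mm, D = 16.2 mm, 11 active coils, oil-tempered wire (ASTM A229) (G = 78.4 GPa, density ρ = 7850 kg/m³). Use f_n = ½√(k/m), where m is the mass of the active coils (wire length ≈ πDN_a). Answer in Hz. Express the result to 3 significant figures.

222 Hz

k = Gd⁴/(8D³N_a) = (78.4×10³)(1.8⁴)/(8·16.2³·11) = 2.1998 N/mm = 2199.8 N/m
Wire length L = πDN_a = π·16.2·11 = 559.83 mm
m = ρ·(πd²/4)·L = 7850 × 2.5447×10⁻⁶ m² × 0.55983 m = 0.011183 kg
f_n = ½√(k/m) = 0.5·√(2199.8/0.011183) = 0.5·√(1.9671e+05) = 221.76 Hz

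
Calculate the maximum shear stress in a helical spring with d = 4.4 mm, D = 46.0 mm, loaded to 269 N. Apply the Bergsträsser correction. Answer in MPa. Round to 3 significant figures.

Spring index C = D/d = 46.0/4.4 = 10.4545
K_B = (4C+2)/(4C−3) = 43.818/38.818 = 1.1288
τ₀ = 8FD/(πd³) = 8·269·46.0/(π·4.4³) = 98992/267.61 = 369.91 MPa
τ_max = K·τ₀ = 1.1288 × 369.91 = 417.55 MPa

418 MPa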